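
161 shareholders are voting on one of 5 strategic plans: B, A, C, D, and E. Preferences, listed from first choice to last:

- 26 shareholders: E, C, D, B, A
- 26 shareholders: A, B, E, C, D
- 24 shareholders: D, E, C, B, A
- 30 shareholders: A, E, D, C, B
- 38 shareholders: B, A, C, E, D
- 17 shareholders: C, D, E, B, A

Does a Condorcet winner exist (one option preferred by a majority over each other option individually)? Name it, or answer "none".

Checking pairwise contests:
C beats B 97–64.
B beats A 105–56.
A beats C 94–67.
A beats D 94–67.
A beats E 94–67.
Every option loses at least one head-to-head, so there is no Condorcet winner.

none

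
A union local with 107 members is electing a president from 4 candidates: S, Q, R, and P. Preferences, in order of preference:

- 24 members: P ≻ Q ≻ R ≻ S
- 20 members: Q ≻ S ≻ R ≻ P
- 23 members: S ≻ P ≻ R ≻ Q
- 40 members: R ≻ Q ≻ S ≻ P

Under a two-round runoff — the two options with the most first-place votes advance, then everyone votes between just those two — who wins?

Round 1 first-place votes: S 23, Q 20, R 40, P 24.
R and P advance.
Runoff: R is preferred to P by 60 voters; P by 47.
R wins the runoff.

R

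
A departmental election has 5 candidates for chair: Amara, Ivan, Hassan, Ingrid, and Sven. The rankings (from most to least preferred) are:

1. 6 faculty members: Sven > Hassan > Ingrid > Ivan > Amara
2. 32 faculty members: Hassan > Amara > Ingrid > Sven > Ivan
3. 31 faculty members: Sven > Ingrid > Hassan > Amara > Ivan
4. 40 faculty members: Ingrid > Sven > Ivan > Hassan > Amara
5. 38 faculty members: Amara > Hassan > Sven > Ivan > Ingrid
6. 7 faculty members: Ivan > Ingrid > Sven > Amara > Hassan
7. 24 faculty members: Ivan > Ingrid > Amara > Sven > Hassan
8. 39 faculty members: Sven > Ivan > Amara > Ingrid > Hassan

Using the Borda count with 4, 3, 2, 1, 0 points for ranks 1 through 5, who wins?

Amara: 6·0 + 32·3 + 31·1 + 40·0 + 38·4 + 7·1 + 24·2 + 39·2 = 412
Ivan: 6·1 + 32·0 + 31·0 + 40·2 + 38·1 + 7·4 + 24·4 + 39·3 = 365
Hassan: 6·3 + 32·4 + 31·2 + 40·1 + 38·3 + 7·0 + 24·0 + 39·0 = 362
Ingrid: 6·2 + 32·2 + 31·3 + 40·4 + 38·0 + 7·3 + 24·3 + 39·1 = 461
Sven: 6·4 + 32·1 + 31·4 + 40·3 + 38·2 + 7·2 + 24·1 + 39·4 = 570
Sven has the highest Borda score (570).

Sven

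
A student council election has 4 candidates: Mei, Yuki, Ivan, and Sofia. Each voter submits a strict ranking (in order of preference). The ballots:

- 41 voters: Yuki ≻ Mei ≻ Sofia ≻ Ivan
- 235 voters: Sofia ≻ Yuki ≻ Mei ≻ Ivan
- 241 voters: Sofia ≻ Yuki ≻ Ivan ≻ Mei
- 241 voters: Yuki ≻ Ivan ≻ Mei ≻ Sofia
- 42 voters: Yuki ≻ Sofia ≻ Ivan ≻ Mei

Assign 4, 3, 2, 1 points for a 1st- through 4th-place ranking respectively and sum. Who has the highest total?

Yuki

Mei: 41·3 + 235·2 + 241·1 + 241·2 + 42·1 = 1358
Yuki: 41·4 + 235·3 + 241·3 + 241·4 + 42·4 = 2724
Ivan: 41·1 + 235·1 + 241·2 + 241·3 + 42·2 = 1565
Sofia: 41·2 + 235·4 + 241·4 + 241·1 + 42·3 = 2353
Yuki has the highest Borda score (2724).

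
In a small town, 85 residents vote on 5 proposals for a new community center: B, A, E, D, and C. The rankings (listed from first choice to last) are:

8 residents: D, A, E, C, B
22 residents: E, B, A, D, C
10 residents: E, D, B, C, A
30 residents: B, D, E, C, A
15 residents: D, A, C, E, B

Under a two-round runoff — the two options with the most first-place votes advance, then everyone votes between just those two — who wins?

Round 1 first-place votes: B 30, A 0, E 32, D 23, C 0.
E and B advance.
Runoff: E is preferred to B by 55 voters; B by 30.
E wins the runoff.

E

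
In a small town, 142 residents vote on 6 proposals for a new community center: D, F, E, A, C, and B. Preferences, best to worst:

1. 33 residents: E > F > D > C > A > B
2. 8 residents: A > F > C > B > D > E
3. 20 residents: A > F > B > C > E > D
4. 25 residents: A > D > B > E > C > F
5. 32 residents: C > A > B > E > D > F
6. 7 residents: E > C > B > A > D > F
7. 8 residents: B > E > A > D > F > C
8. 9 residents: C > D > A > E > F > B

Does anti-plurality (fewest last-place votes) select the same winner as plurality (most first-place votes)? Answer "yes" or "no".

yes

Anti-plurality — last-place votes: D 20, F 64, E 8, A 0, C 8, B 42. Winner: A.
Plurality — first-place votes: D 0, F 0, E 40, A 53, C 41, B 8. Winner: A.
The two methods agree.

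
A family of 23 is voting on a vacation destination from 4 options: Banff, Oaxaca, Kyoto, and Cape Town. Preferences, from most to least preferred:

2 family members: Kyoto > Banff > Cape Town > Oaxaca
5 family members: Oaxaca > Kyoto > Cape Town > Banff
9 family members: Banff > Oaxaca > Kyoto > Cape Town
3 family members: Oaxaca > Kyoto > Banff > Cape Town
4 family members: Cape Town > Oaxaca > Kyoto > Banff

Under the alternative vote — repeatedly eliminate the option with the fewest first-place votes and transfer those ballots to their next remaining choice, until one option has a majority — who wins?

Oaxaca

Round 1: Banff 9, Oaxaca 8, Kyoto 2, Cape Town 4. Eliminate Kyoto.
Round 2: Banff 11, Oaxaca 8, Cape Town 4. Eliminate Cape Town.
Round 3: Banff 11, Oaxaca 12. Oaxaca has a majority.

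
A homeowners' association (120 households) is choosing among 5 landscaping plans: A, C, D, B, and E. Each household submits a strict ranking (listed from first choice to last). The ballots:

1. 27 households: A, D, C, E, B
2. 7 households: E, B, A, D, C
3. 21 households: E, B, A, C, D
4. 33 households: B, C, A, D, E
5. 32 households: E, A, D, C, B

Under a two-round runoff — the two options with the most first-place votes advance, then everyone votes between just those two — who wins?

E

Round 1 first-place votes: A 27, C 0, D 0, B 33, E 60.
E and B advance.
Runoff: E is preferred to B by 87 voters; B by 33.
E wins the runoff.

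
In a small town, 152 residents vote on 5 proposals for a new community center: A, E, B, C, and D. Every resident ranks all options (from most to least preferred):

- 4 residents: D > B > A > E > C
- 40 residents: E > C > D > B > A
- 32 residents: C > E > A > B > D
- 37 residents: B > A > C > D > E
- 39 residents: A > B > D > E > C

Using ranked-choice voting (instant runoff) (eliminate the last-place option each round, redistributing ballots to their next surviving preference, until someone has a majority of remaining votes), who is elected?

Round 1: A 39, E 40, B 37, C 32, D 4. Eliminate D.
Round 2: A 39, E 40, B 41, C 32. Eliminate C.
Round 3: A 39, E 72, B 41. Eliminate A.
Round 4: E 72, B 80. B has a majority.

B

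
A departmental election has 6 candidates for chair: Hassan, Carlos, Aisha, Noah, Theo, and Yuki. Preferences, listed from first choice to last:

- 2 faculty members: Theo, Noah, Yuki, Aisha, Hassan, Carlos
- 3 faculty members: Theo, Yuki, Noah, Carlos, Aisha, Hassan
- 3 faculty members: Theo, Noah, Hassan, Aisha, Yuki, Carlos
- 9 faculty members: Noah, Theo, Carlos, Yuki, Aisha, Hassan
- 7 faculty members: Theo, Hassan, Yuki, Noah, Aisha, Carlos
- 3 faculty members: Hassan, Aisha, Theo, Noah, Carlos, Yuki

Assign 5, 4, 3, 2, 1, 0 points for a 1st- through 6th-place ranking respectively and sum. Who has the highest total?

Theo

Hassan: 2·1 + 3·0 + 3·3 + 9·0 + 7·4 + 3·5 = 54
Carlos: 2·0 + 3·2 + 3·0 + 9·3 + 7·0 + 3·1 = 36
Aisha: 2·2 + 3·1 + 3·2 + 9·1 + 7·1 + 3·4 = 41
Noah: 2·4 + 3·3 + 3·4 + 9·5 + 7·2 + 3·2 = 94
Theo: 2·5 + 3·5 + 3·5 + 9·4 + 7·5 + 3·3 = 120
Yuki: 2·3 + 3·4 + 3·1 + 9·2 + 7·3 + 3·0 = 60
Theo has the highest Borda score (120).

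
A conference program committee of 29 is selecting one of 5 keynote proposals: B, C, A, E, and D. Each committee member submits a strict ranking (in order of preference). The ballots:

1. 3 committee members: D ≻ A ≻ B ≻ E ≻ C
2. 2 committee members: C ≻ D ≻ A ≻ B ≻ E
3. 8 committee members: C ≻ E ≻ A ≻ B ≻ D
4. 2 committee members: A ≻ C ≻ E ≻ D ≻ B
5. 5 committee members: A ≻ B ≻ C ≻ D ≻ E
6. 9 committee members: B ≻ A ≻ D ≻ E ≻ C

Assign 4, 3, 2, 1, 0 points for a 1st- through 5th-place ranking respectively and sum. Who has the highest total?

A

B: 3·2 + 2·1 + 8·1 + 2·0 + 5·3 + 9·4 = 67
C: 3·0 + 2·4 + 8·4 + 2·3 + 5·2 + 9·0 = 56
A: 3·3 + 2·2 + 8·2 + 2·4 + 5·4 + 9·3 = 84
E: 3·1 + 2·0 + 8·3 + 2·2 + 5·0 + 9·1 = 40
D: 3·4 + 2·3 + 8·0 + 2·1 + 5·1 + 9·2 = 43
A has the highest Borda score (84).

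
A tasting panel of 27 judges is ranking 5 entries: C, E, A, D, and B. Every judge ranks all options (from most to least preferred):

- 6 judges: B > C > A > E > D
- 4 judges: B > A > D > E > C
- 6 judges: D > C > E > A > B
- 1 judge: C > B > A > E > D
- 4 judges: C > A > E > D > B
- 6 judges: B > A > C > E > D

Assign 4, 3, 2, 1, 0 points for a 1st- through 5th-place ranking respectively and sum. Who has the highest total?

C: 6·3 + 4·0 + 6·3 + 1·4 + 4·4 + 6·2 = 68
E: 6·1 + 4·1 + 6·2 + 1·1 + 4·2 + 6·1 = 37
A: 6·2 + 4·3 + 6·1 + 1·2 + 4·3 + 6·3 = 62
D: 6·0 + 4·2 + 6·4 + 1·0 + 4·1 + 6·0 = 36
B: 6·4 + 4·4 + 6·0 + 1·3 + 4·0 + 6·4 = 67
C has the highest Borda score (68).

C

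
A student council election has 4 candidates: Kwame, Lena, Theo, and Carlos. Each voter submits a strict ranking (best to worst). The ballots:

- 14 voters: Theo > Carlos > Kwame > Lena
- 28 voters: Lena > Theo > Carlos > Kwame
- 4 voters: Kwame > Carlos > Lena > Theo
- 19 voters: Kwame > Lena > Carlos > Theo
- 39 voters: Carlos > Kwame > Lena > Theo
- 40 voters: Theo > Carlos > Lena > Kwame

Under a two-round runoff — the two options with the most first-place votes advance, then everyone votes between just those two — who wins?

Round 1 first-place votes: Kwame 23, Lena 28, Theo 54, Carlos 39.
Theo and Carlos advance.
Runoff: Theo is preferred to Carlos by 82 voters; Carlos by 62.
Theo wins the runoff.

Theo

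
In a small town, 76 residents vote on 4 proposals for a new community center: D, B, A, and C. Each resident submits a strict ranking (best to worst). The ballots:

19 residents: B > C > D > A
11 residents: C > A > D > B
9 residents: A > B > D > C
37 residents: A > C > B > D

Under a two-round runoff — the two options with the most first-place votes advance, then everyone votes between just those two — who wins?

A

Round 1 first-place votes: D 0, B 19, A 46, C 11.
A and B advance.
Runoff: A is preferred to B by 57 voters; B by 19.
A wins the runoff.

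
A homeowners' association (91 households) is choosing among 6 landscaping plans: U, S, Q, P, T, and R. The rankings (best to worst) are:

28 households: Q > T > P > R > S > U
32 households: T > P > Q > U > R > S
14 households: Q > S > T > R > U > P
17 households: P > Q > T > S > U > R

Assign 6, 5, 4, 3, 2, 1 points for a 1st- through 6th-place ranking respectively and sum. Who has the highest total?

U: 28·1 + 32·3 + 14·2 + 17·2 = 186
S: 28·2 + 32·1 + 14·5 + 17·3 = 209
Q: 28·6 + 32·4 + 14·6 + 17·5 = 465
P: 28·4 + 32·5 + 14·1 + 17·6 = 388
T: 28·5 + 32·6 + 14·4 + 17·4 = 456
R: 28·3 + 32·2 + 14·3 + 17·1 = 207
Q has the highest Borda score (465).

Q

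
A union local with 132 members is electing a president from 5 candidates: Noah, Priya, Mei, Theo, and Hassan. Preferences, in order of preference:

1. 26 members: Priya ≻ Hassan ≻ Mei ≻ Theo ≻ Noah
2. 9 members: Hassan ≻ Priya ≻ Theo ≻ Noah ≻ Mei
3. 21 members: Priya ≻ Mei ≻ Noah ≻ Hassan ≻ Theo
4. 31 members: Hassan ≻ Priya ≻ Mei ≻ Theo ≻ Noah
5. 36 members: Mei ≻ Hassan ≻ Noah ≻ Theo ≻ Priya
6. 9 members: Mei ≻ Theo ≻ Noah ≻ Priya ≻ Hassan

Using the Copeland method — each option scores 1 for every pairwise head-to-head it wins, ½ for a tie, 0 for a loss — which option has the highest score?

Noah: loses to Priya, Mei, Theo, and Hassan → score 0.
Priya: beats Noah, Mei, and Theo; loses to Hassan → score 3.
Mei: beats Noah and Theo; ties Hassan; loses to Priya → score 2.5.
Theo: beats Noah; loses to Priya, Mei, and Hassan → score 1.
Hassan: beats Noah, Priya, and Theo; ties Mei → score 3.5.
Hassan has the best pairwise record.

Hassan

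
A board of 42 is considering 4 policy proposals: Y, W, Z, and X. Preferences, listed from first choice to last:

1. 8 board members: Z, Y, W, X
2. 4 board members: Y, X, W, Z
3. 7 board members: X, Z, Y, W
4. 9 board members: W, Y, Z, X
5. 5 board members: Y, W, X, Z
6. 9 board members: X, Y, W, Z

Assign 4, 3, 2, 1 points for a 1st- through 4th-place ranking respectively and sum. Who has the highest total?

Y

Y: 8·3 + 4·4 + 7·2 + 9·3 + 5·4 + 9·3 = 128
W: 8·2 + 4·2 + 7·1 + 9·4 + 5·3 + 9·2 = 100
Z: 8·4 + 4·1 + 7·3 + 9·2 + 5·1 + 9·1 = 89
X: 8·1 + 4·3 + 7·4 + 9·1 + 5·2 + 9·4 = 103
Y has the highest Borda score (128).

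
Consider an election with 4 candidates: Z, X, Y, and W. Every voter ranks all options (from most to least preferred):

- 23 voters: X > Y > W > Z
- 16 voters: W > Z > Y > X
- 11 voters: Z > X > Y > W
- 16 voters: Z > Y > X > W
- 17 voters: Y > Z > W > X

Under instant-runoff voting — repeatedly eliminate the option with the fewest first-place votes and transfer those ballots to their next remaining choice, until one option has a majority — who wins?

Z

Round 1: Z 27, X 23, Y 17, W 16. Eliminate W.
Round 2: Z 43, X 23, Y 17. Z has a majority.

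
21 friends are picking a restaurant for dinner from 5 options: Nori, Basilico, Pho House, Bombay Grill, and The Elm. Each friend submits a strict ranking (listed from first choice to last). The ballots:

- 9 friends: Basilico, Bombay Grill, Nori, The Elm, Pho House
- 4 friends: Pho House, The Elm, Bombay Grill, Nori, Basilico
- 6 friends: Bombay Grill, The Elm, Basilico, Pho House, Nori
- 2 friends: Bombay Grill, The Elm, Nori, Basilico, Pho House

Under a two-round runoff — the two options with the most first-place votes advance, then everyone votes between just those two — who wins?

Bombay Grill

Round 1 first-place votes: Nori 0, Basilico 9, Pho House 4, Bombay Grill 8, The Elm 0.
Basilico and Bombay Grill advance.
Runoff: Basilico is preferred to Bombay Grill by 9 voters; Bombay Grill by 12.
Bombay Grill wins the runoff.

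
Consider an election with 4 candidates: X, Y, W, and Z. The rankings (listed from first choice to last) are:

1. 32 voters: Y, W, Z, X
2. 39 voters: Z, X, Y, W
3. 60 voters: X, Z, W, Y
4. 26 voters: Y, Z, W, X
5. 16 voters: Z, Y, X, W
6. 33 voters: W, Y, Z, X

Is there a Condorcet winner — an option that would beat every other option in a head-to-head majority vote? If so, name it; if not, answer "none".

Z vs X: 146–60 for Z.
Z vs Y: 115–91 for Z.
Z vs W: 141–65 for Z.
Z beats every other option head-to-head.

Z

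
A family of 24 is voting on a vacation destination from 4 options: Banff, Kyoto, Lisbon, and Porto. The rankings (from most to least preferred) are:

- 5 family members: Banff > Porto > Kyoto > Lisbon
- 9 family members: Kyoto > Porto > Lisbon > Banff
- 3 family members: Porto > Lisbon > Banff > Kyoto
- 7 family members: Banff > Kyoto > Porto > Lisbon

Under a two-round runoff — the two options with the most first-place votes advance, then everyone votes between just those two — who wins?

Round 1 first-place votes: Banff 12, Kyoto 9, Lisbon 0, Porto 3.
Banff and Kyoto advance.
Runoff: Banff is preferred to Kyoto by 15 voters; Kyoto by 9.
Banff wins the runoff.

Banff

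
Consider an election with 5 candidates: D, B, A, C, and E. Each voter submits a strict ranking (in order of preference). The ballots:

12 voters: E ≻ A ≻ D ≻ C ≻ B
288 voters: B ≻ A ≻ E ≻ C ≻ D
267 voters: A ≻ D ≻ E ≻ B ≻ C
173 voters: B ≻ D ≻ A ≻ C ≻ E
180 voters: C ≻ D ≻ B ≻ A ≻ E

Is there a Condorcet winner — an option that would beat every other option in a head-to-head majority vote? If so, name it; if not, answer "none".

B vs D: 461–459 for B.
B vs A: 641–279 for B.
B vs C: 728–192 for B.
B vs E: 641–279 for B.
B beats every other option head-to-head.

B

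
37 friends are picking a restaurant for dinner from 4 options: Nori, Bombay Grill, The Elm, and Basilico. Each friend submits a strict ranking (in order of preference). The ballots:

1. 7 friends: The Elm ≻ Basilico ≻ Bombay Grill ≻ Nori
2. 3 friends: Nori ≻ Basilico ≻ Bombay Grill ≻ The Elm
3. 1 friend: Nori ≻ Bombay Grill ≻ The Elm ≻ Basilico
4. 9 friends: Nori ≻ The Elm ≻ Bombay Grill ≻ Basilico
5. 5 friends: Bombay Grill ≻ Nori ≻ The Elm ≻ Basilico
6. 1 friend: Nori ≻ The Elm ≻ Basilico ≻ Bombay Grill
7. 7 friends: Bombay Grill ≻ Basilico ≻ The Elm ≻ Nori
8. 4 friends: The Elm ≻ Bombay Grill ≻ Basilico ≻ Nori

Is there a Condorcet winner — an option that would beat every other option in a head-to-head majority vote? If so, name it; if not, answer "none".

none

Checking pairwise contests:
Bombay Grill beats Nori 23–14.
The Elm beats Bombay Grill 21–16.
Nori beats The Elm 19–18.
Nori beats Basilico 19–18.
Every option loses at least one head-to-head, so there is no Condorcet winner.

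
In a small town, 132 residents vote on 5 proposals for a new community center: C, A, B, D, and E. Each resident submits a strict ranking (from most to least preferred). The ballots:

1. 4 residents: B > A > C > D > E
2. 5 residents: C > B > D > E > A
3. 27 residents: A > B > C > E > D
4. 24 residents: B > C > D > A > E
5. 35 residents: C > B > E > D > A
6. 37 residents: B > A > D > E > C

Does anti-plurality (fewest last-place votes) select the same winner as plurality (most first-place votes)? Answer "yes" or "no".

Anti-plurality — last-place votes: C 37, A 40, B 0, D 27, E 28. Winner: B.
Plurality — first-place votes: C 40, A 27, B 65, D 0, E 0. Winner: B.
The two methods agree.

yes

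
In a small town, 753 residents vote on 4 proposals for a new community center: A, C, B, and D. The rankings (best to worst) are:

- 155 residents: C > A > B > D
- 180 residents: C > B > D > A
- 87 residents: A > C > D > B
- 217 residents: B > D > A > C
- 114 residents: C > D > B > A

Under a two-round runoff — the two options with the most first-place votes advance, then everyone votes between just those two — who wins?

C

Round 1 first-place votes: A 87, C 449, B 217, D 0.
C and B advance.
Runoff: C is preferred to B by 536 voters; B by 217.
C wins the runoff.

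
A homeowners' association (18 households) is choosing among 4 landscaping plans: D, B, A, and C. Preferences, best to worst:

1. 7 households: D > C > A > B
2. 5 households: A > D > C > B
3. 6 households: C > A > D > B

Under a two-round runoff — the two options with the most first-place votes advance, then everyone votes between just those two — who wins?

D

Round 1 first-place votes: D 7, B 0, A 5, C 6.
D and C advance.
Runoff: D is preferred to C by 12 voters; C by 6.
D wins the runoff.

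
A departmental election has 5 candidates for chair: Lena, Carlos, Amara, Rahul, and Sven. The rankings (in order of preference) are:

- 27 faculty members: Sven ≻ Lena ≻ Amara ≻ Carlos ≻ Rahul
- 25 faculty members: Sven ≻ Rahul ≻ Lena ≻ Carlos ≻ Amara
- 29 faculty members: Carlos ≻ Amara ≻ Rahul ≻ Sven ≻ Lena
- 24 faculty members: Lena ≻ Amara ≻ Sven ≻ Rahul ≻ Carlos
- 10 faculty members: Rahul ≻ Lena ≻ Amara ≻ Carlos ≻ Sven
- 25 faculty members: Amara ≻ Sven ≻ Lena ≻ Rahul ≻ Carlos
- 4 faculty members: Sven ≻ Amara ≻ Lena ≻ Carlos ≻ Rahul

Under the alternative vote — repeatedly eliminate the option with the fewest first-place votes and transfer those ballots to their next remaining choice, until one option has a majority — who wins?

Round 1: Lena 24, Carlos 29, Amara 25, Rahul 10, Sven 56. Eliminate Rahul.
Round 2: Lena 34, Carlos 29, Amara 25, Sven 56. Eliminate Amara.
Round 3: Lena 34, Carlos 29, Sven 81. Sven has a majority.

Sven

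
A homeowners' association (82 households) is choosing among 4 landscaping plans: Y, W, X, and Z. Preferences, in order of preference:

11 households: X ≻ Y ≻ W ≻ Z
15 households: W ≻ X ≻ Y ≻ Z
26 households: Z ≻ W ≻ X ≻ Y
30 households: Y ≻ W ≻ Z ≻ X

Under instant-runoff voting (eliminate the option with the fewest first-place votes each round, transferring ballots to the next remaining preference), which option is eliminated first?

Round 1: Y 30, W 15, X 11, Z 26. Eliminate X.

X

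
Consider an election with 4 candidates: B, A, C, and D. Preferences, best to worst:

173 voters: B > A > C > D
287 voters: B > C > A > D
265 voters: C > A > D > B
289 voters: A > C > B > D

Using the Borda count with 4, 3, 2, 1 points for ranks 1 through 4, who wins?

C

B: 173·4 + 287·4 + 265·1 + 289·2 = 2683
A: 173·3 + 287·2 + 265·3 + 289·4 = 3044
C: 173·2 + 287·3 + 265·4 + 289·3 = 3134
D: 173·1 + 287·1 + 265·2 + 289·1 = 1279
C has the highest Borda score (3134).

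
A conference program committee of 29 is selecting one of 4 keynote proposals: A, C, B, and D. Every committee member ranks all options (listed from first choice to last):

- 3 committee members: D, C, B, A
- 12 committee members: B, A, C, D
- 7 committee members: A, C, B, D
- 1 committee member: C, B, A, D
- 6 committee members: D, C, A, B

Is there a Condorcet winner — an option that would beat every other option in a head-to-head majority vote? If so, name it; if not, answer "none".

Checking pairwise contests:
B beats A 16–13.
A beats C 19–10.
C beats B 17–12.
A beats D 20–9.
Every option loses at least one head-to-head, so there is no Condorcet winner.

none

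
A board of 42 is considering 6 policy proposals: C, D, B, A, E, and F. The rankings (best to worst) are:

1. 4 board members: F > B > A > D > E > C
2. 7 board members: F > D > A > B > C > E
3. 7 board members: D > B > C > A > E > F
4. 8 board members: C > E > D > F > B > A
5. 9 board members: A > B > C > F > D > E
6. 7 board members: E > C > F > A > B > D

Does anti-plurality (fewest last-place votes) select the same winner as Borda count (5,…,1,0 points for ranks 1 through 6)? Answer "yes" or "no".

no

Anti-plurality — last-place votes: C 4, D 7, B 0, A 8, E 16, F 7. Winner: B.
Borda — scores: C 123, D 104, B 109, A 106, E 78, F 110. Winner: C.
The two methods disagree.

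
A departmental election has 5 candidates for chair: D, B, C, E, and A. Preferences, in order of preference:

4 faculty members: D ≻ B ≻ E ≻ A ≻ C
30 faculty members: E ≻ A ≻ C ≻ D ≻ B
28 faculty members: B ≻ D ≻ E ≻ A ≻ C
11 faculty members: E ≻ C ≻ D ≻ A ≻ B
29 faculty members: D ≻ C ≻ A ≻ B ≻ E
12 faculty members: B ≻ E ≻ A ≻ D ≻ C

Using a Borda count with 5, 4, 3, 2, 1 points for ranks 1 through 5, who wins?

D

D: 4·5 + 30·2 + 28·4 + 11·3 + 29·5 + 12·2 = 394
B: 4·4 + 30·1 + 28·5 + 11·1 + 29·2 + 12·5 = 315
C: 4·1 + 30·3 + 28·1 + 11·4 + 29·4 + 12·1 = 294
E: 4·3 + 30·5 + 28·3 + 11·5 + 29·1 + 12·4 = 378
A: 4·2 + 30·4 + 28·2 + 11·2 + 29·3 + 12·3 = 329
D has the highest Borda score (394).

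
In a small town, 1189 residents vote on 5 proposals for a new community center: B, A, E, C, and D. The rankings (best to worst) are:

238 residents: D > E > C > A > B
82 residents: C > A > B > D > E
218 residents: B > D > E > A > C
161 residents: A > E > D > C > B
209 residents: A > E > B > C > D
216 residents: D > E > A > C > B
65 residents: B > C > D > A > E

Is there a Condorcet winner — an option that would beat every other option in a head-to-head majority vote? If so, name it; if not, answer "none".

D

D vs B: 615–574 for D.
D vs A: 737–452 for D.
D vs E: 819–370 for D.
D vs C: 833–356 for D.
D beats every other option head-to-head.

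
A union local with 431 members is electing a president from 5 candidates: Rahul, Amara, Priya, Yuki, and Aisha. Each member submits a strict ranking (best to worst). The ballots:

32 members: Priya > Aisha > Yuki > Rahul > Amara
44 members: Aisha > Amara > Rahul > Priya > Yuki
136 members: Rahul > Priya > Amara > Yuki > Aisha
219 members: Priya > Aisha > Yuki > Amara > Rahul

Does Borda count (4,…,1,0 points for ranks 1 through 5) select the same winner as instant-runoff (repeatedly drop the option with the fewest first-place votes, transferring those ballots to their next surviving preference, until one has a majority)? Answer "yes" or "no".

yes

Borda — scores: Rahul 664, Amara 623, Priya 1456, Yuki 638, Aisha 929. Winner: Priya.
Instant-runoff — R1 Rahul 136, Amara 0, Priya 251, Yuki 0, Aisha 44 (Priya winner). Winner: Priya.
The two methods agree.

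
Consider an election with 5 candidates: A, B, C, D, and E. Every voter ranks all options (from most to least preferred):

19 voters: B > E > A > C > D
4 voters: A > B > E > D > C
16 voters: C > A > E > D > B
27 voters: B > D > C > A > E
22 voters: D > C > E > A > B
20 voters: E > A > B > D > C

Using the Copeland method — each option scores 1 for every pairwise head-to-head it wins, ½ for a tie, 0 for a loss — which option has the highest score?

E

A: beats B and D; loses to C and E → score 2.
B: beats C and D; loses to A and E → score 2.
C: beats A and E; loses to B and D → score 2.
D: beats C; loses to A, B, and E → score 1.
E: beats A, B, and D; loses to C → score 3.
E has the best pairwise record.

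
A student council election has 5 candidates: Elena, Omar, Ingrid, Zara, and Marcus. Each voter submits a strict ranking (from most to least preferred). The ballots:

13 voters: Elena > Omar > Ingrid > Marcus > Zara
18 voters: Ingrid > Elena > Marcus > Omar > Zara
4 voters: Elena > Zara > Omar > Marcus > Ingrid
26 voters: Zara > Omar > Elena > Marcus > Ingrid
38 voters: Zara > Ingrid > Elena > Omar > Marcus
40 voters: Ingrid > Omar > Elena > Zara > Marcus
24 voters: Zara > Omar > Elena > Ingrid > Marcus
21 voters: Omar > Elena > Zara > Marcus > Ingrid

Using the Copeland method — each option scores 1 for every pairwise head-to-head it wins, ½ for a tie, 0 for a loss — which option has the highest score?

Ingrid

Elena: beats Zara and Marcus; loses to Omar and Ingrid → score 2.
Omar: beats Elena and Marcus; ties Zara; loses to Ingrid → score 2.5.
Ingrid: beats Elena, Omar, and Marcus; loses to Zara → score 3.
Zara: beats Ingrid and Marcus; ties Omar; loses to Elena → score 2.5.
Marcus: loses to Elena, Omar, Ingrid, and Zara → score 0.
Ingrid has the best pairwise record.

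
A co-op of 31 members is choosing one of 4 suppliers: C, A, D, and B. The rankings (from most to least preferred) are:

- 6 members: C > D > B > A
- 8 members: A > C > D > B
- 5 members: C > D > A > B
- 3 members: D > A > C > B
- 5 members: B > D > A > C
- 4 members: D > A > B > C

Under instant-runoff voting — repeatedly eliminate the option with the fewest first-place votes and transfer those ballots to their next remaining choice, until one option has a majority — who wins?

Round 1: C 11, A 8, D 7, B 5. Eliminate B.
Round 2: C 11, A 8, D 12. Eliminate A.
Round 3: C 19, D 12. C has a majority.

C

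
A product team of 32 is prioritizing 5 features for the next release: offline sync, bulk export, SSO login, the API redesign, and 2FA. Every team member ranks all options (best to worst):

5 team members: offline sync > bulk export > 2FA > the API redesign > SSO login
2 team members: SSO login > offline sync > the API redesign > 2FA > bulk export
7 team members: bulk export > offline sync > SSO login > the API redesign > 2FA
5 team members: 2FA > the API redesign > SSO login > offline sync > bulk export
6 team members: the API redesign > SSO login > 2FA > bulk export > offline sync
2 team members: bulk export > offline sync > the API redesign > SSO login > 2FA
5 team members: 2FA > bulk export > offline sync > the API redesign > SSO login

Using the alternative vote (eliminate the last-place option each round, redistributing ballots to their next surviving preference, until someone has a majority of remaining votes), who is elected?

Round 1: offline sync 5, bulk export 9, SSO login 2, the API redesign 6, 2FA 10. Eliminate SSO login.
Round 2: offline sync 7, bulk export 9, the API redesign 6, 2FA 10. Eliminate the API redesign.
Round 3: offline sync 7, bulk export 9, 2FA 16. Eliminate offline sync.
Round 4: bulk export 14, 2FA 18. 2FA has a majority.

2FA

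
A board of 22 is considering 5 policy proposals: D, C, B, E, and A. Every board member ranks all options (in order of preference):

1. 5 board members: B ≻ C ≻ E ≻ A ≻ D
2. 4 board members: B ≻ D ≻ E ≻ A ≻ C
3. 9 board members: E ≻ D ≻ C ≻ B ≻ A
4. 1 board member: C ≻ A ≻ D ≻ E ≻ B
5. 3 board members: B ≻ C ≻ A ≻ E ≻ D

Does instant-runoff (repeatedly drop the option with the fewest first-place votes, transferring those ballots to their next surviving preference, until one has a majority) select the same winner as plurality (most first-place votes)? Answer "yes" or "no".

Instant-runoff — R1 D 0, C 1, B 12, E 9, A 0 (B winner). Winner: B.
Plurality — first-place votes: D 0, C 1, B 12, E 9, A 0. Winner: B.
The two methods agree.

yes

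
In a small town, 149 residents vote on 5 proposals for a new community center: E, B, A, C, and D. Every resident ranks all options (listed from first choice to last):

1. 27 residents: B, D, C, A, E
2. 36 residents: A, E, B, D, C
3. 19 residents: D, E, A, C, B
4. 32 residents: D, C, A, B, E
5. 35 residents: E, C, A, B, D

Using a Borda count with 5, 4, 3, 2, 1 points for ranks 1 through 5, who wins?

E: 27·1 + 36·4 + 19·4 + 32·1 + 35·5 = 454
B: 27·5 + 36·3 + 19·1 + 32·2 + 35·2 = 396
A: 27·2 + 36·5 + 19·3 + 32·3 + 35·3 = 492
C: 27·3 + 36·1 + 19·2 + 32·4 + 35·4 = 423
D: 27·4 + 36·2 + 19·5 + 32·5 + 35·1 = 470
A has the highest Borda score (492).

A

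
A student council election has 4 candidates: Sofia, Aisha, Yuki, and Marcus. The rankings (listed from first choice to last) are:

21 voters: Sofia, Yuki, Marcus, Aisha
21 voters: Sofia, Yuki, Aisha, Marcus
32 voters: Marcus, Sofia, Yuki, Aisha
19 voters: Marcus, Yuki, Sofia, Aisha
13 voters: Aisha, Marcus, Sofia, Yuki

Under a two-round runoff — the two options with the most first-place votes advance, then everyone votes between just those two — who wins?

Round 1 first-place votes: Sofia 42, Aisha 13, Yuki 0, Marcus 51.
Marcus and Sofia advance.
Runoff: Marcus is preferred to Sofia by 64 voters; Sofia by 42.
Marcus wins the runoff.

Marcus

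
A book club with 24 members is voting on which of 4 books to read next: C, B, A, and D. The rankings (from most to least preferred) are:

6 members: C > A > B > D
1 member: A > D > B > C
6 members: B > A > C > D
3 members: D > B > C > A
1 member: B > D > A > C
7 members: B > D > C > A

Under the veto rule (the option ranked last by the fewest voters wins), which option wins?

Last-place votes: C 2, B 0, A 10, D 12.
B is ranked last by the fewest voters, so B wins.

B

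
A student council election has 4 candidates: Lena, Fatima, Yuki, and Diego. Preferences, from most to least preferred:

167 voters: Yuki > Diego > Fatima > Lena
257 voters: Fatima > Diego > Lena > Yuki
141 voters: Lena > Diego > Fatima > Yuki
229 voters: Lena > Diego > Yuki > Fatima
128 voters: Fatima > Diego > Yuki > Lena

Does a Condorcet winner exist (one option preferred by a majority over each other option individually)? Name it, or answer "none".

Diego

Diego vs Lena: 552–370 for Diego.
Diego vs Fatima: 537–385 for Diego.
Diego vs Yuki: 755–167 for Diego.
Diego beats every other option head-to-head.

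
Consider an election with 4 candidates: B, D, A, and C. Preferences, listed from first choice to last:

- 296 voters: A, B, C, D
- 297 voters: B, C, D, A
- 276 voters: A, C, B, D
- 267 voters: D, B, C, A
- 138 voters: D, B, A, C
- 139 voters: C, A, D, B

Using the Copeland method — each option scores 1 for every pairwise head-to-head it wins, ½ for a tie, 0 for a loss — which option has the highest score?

A

B: beats D and C; loses to A → score 2.
D: loses to B, A, and C → score 0.
A: beats B, D, and C → score 3.
C: beats D; loses to B and A → score 1.
A has the best pairwise record.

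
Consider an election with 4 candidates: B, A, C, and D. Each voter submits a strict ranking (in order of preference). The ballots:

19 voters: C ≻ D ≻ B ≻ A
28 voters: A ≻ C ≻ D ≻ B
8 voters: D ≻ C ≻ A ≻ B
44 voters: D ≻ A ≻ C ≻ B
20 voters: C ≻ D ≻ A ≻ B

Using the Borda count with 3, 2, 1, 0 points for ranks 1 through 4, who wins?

D

B: 19·1 + 28·0 + 8·0 + 44·0 + 20·0 = 19
A: 19·0 + 28·3 + 8·1 + 44·2 + 20·1 = 200
C: 19·3 + 28·2 + 8·2 + 44·1 + 20·3 = 233
D: 19·2 + 28·1 + 8·3 + 44·3 + 20·2 = 262
D has the highest Borda score (262).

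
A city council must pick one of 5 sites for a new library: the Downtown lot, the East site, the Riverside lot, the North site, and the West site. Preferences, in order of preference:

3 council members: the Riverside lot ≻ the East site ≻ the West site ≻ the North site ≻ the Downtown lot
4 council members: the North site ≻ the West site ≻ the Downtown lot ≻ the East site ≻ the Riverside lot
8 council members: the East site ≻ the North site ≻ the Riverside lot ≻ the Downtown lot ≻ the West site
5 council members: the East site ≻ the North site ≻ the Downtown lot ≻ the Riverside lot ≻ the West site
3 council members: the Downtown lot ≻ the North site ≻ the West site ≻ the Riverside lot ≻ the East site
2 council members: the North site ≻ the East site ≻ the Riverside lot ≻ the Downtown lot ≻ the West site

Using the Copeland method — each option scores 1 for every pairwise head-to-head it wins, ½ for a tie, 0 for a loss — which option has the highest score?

the East site

the Downtown lot: beats the West site; loses to the East site, the Riverside lot, and the North site → score 1.
the East site: beats the Downtown lot, the Riverside lot, the North site, and the West site → score 4.
the Riverside lot: beats the Downtown lot and the West site; loses to the East site and the North site → score 2.
the North site: beats the Downtown lot, the Riverside lot, and the West site; loses to the East site → score 3.
the West site: loses to the Downtown lot, the East site, the Riverside lot, and the North site → score 0.
the East site has the best pairwise record.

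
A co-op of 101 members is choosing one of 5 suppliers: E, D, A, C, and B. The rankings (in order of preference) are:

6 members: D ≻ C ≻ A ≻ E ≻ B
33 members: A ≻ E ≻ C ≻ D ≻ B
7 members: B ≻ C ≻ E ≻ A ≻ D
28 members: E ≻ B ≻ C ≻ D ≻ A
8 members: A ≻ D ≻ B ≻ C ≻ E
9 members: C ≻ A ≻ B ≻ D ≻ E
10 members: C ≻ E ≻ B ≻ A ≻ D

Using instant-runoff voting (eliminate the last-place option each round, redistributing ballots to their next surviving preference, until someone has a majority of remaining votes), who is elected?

Round 1: E 28, D 6, A 41, C 19, B 7. Eliminate D.
Round 2: E 28, A 41, C 25, B 7. Eliminate B.
Round 3: E 28, A 41, C 32. Eliminate E.
Round 4: A 41, C 60. C has a majority.

C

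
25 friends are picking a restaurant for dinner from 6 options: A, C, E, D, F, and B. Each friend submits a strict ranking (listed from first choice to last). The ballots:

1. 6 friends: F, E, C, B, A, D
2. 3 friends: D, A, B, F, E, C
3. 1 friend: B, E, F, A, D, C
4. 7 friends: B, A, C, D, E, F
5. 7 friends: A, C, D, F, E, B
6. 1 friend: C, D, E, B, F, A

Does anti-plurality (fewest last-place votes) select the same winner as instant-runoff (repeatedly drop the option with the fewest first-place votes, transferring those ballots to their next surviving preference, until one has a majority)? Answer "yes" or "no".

no

Anti-plurality — last-place votes: A 1, C 4, E 0, D 6, F 7, B 7. Winner: E.
Instant-runoff — R1 A 7, C 1, E 0, D 3, F 6, B 8 (E out); R2 A 7, C 1, D 3, F 6, B 8 (C out); R3 A 7, D 4, F 6, B 8 (D out); R4 A 10, F 6, B 9 (F out); R5 A 10, B 15 (B winner). Winner: B.
The two methods disagree.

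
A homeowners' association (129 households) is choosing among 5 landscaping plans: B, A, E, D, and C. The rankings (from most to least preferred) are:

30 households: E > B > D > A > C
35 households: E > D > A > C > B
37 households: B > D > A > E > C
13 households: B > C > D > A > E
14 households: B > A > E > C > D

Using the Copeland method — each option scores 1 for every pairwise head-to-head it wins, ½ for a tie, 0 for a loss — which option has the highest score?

E

B: beats A, D, and C; loses to E → score 3.
A: beats C; loses to B, E, and D → score 1.
E: beats B, A, D, and C → score 4.
D: beats A and C; loses to B and E → score 2.
C: loses to B, A, E, and D → score 0.
E has the best pairwise record.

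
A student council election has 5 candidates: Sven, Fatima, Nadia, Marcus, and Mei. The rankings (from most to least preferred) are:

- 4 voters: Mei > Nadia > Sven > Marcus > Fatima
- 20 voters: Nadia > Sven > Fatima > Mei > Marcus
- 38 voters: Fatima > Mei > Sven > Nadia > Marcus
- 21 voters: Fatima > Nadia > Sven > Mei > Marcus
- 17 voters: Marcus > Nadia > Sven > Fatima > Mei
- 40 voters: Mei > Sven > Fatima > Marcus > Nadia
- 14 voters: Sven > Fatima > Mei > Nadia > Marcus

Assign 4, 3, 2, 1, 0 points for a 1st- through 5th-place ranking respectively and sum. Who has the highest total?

Sven: 4·2 + 20·3 + 38·2 + 21·2 + 17·2 + 40·3 + 14·4 = 396
Fatima: 4·0 + 20·2 + 38·4 + 21·4 + 17·1 + 40·2 + 14·3 = 415
Nadia: 4·3 + 20·4 + 38·1 + 21·3 + 17·3 + 40·0 + 14·1 = 258
Marcus: 4·1 + 20·0 + 38·0 + 21·0 + 17·4 + 40·1 + 14·0 = 112
Mei: 4·4 + 20·1 + 38·3 + 21·1 + 17·0 + 40·4 + 14·2 = 359
Fatima has the highest Borda score (415).

Fatima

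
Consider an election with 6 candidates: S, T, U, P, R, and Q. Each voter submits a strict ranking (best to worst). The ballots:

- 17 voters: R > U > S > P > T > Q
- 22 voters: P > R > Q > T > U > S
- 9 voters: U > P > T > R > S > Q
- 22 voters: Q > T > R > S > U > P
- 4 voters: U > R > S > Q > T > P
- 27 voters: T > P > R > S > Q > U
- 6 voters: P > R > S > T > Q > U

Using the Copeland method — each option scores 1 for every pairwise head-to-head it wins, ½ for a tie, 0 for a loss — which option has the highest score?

S: beats U and Q; loses to T, P, and R → score 2.
T: beats S, U, R, and Q; loses to P → score 4.
U: loses to S, T, P, R, and Q → score 0.
P: beats S, T, U, R, and Q → score 5.
R: beats S, U, and Q; loses to T and P → score 3.
Q: beats U; loses to S, T, P, and R → score 1.
P has the best pairwise record.

P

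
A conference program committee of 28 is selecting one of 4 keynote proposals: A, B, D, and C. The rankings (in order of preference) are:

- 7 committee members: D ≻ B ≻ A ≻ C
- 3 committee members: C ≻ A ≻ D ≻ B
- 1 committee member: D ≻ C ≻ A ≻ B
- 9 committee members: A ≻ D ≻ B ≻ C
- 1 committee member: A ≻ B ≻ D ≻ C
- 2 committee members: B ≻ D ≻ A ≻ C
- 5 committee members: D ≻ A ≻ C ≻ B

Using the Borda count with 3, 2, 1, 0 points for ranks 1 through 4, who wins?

A: 7·1 + 3·2 + 1·1 + 9·3 + 1·3 + 2·1 + 5·2 = 56
B: 7·2 + 3·0 + 1·0 + 9·1 + 1·2 + 2·3 + 5·0 = 31
D: 7·3 + 3·1 + 1·3 + 9·2 + 1·1 + 2·2 + 5·3 = 65
C: 7·0 + 3·3 + 1·2 + 9·0 + 1·0 + 2·0 + 5·1 = 16
D has the highest Borda score (65).

D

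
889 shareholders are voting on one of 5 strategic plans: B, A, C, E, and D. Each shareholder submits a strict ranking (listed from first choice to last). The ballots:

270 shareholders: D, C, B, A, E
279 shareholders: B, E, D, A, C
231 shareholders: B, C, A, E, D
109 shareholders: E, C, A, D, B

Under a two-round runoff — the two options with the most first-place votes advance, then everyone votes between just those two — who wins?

Round 1 first-place votes: B 510, A 0, C 0, E 109, D 270.
B and D advance.
Runoff: B is preferred to D by 510 voters; D by 379.
B wins the runoff.

B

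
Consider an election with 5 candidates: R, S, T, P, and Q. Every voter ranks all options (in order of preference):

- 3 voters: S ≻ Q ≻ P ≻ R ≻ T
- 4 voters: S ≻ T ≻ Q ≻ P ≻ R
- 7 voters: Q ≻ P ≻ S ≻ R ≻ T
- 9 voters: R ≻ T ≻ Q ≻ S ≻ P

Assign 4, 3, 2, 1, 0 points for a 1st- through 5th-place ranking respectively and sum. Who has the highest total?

R: 3·1 + 4·0 + 7·1 + 9·4 = 46
S: 3·4 + 4·4 + 7·2 + 9·1 = 51
T: 3·0 + 4·3 + 7·0 + 9·3 = 39
P: 3·2 + 4·1 + 7·3 + 9·0 = 31
Q: 3·3 + 4·2 + 7·4 + 9·2 = 63
Q has the highest Borda score (63).

Q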